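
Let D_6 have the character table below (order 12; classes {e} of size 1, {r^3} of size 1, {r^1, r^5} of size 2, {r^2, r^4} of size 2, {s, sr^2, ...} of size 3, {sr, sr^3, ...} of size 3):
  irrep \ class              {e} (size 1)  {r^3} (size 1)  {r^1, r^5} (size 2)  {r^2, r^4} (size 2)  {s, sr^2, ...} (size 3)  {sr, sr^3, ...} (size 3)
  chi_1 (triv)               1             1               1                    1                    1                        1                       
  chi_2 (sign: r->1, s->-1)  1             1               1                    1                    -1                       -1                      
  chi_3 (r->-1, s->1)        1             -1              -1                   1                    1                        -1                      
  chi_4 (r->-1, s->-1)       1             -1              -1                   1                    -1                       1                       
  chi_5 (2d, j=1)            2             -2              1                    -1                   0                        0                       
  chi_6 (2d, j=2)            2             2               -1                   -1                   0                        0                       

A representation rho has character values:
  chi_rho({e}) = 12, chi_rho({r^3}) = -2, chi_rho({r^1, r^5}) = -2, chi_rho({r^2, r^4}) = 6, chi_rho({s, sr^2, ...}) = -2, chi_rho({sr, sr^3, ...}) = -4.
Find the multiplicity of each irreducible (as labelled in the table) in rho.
Multiplicities: chi_1: 0, chi_2: 3, chi_3: 3, chi_4: 2, chi_5: 1, chi_6: 1.

Reasoning: Use <chi_rho, chi> = (1/|G|) sum_C |C| * chi_rho(C) * conj(chi(C)) with |G| = 12 for each irreducible chi in the table:
  <chi_rho, chi_1> = (1/12)[1*(12)*conj(1) + 1*(-2)*conj(1) + 2*(-2)*conj(1) + 2*(6)*conj(1) + 3*(-2)*conj(1) + 3*(-4)*conj(1)]
      = (1/12)[(12) + (-2) + (-4) + (12) + (-6) + (-12)] = 0/12 = 0
  <chi_rho, chi_2> = (1/12)[1*(12)*conj(1) + 1*(-2)*conj(1) + 2*(-2)*conj(1) + 2*(6)*conj(1) + 3*(-2)*conj(-1) + 3*(-4)*conj(-1)]
      = (1/12)[(12) + (-2) + (-4) + (12) + (6) + (12)] = 36/12 = 3
  <chi_rho, chi_3> = (1/12)[1*(12)*conj(1) + 1*(-2)*conj(-1) + 2*(-2)*conj(-1) + 2*(6)*conj(1) + 3*(-2)*conj(1) + 3*(-4)*conj(-1)]
      = (1/12)[(12) + (2) + (4) + (12) + (-6) + (12)] = 36/12 = 3
  <chi_rho, chi_4> = (1/12)[1*(12)*conj(1) + 1*(-2)*conj(-1) + 2*(-2)*conj(-1) + 2*(6)*conj(1) + 3*(-2)*conj(-1) + 3*(-4)*conj(1)]
      = (1/12)[(12) + (2) + (4) + (12) + (6) + (-12)] = 24/12 = 2
  <chi_rho, chi_5> = (1/12)[1*(12)*conj(2) + 1*(-2)*conj(-2) + 2*(-2)*conj(1) + 2*(6)*conj(-1) + 3*(-2)*conj(0) + 3*(-4)*conj(0)]
      = (1/12)[(24) + (4) + (-4) + (-12) + (0) + (0)] = 12/12 = 1
  <chi_rho, chi_6> = (1/12)[1*(12)*conj(2) + 1*(-2)*conj(2) + 2*(-2)*conj(-1) + 2*(6)*conj(-1) + 3*(-2)*conj(0) + 3*(-4)*conj(0)]
      = (1/12)[(24) + (-4) + (4) + (-12) + (0) + (0)] = 12/12 = 1
Dimension check: dim(rho) = sum (mult * dim) = 0*1 + 3*1 + 3*1 + 2*1 + 1*2 + 1*2 = 12 = chi_rho(e) = 12.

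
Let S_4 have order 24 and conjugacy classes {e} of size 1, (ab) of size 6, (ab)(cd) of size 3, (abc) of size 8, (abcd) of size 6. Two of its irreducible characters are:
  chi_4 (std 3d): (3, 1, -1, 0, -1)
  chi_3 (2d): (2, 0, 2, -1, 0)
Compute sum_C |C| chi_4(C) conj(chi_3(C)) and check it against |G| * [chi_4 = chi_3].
Sum = 0; so <chi_4, chi_3> = 0 (distinct irreducibles are orthogonal).

Justification: Compute term by term over conjugacy classes (|C| * chi_4(C) * conj(chi_3(C))):
  1*(3)*conj(2) + 6*(1)*conj(0) + 3*(-1)*conj(2) + 8*(0)*conj(-1) + 6*(-1)*conj(0)
  = (6) + (0) + (-6) + (0) + (0)
  = 0.
Dividing by |G| = 24 gives 0/24 = 0, matching the row-orthogonality relation <chi_4, chi_3> = [chi_4 = chi_3].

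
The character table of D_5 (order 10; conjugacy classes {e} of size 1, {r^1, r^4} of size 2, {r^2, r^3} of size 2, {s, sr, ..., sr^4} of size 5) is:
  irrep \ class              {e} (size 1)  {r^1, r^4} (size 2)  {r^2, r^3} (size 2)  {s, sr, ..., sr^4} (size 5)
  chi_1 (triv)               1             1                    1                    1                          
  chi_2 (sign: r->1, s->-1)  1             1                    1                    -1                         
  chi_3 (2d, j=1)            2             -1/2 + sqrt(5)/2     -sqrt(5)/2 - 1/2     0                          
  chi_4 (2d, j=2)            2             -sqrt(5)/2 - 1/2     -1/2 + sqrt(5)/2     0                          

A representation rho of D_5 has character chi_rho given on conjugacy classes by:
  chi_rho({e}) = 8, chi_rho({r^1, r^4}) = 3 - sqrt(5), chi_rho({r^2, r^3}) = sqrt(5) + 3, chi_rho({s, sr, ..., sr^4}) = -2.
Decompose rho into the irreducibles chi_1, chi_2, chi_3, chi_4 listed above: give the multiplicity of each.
Multiplicities: chi_1: 1, chi_2: 3, chi_3: 0, chi_4: 2.

Derivation: Use <chi_rho, chi> = (1/|G|) sum_C |C| * chi_rho(C) * conj(chi(C)) with |G| = 10 for each irreducible chi in the table:
  <chi_rho, chi_1> = (1/10)[1*(8)*conj(1) + 2*(3 - sqrt(5))*conj(1) + 2*(sqrt(5) + 3)*conj(1) + 5*(-2)*conj(1)]
      = (1/10)[(8) + (6 - 2*sqrt(5)) + (2*sqrt(5) + 6) + (-10)] = 10/10 = 1
  <chi_rho, chi_2> = (1/10)[1*(8)*conj(1) + 2*(3 - sqrt(5))*conj(1) + 2*(sqrt(5) + 3)*conj(1) + 5*(-2)*conj(-1)]
      = (1/10)[(8) + (6 - 2*sqrt(5)) + (2*sqrt(5) + 6) + (10)] = 30/10 = 3
  <chi_rho, chi_3> = (1/10)[1*(8)*conj(2) + 2*(3 - sqrt(5))*conj(-1/2 + sqrt(5)/2) + 2*(sqrt(5) + 3)*conj(-sqrt(5)/2 - 1/2) + 5*(-2)*conj(0)]
      = (1/10)[(16) + (-8 + 4*sqrt(5)) + (-4*sqrt(5) - 8) + (0)] = 0/10 = 0
  <chi_rho, chi_4> = (1/10)[1*(8)*conj(2) + 2*(3 - sqrt(5))*conj(-sqrt(5)/2 - 1/2) + 2*(sqrt(5) + 3)*conj(-1/2 + sqrt(5)/2) + 5*(-2)*conj(0)]
      = (1/10)[(16) + (2 - 2*sqrt(5)) + (2 + 2*sqrt(5)) + (0)] = 20/10 = 2
Dimension check: dim(rho) = sum (mult * dim) = 1*1 + 3*1 + 0*2 + 2*2 = 8 = chi_rho(e) = 8.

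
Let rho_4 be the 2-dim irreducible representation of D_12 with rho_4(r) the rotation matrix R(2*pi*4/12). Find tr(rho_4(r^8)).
chi_{rho_4}(r^8) = 2*cos(2*pi*4*8/12) = -1

Justification: rho_4(r^8) is rotation by angle 2*pi*4*8/12, whose trace is 2*cos(2*pi*4*8/12) = -1.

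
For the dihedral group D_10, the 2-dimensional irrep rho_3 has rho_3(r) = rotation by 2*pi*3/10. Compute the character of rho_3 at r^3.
chi_{rho_3}(r^3) = 2*cos(2*pi*3*3/10) = 1/2 + sqrt(5)/2

Details: rho_3(r^3) is rotation by angle 2*pi*3*3/10, whose trace is 2*cos(2*pi*3*3/10) = 1/2 + sqrt(5)/2.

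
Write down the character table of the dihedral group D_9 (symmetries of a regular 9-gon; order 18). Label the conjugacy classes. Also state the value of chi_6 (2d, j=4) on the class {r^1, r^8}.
Conjugacy classes: {e} of size 1, {r^1, r^8} of size 2, {r^2, r^7} of size 2, {r^3, r^6} of size 2, {r^4, r^5} of size 2, {s, sr, ..., sr^8} of size 9.
Character table:
  irrep \ class              {e} (size 1)  {r^1, r^8} (size 2)  {r^2, r^7} (size 2)  {r^3, r^6} (size 2)  {r^4, r^5} (size 2)  {s, sr, ..., sr^8} (size 9)
  chi_1 (triv)               1             1                    1                    1                    1                    1                          
  chi_2 (sign: r->1, s->-1)  1             1                    1                    1                    1                    -1                         
  chi_3 (2d, j=1)            2             2*cos(2*pi/9)        2*cos(4*pi/9)        -1                   -2*cos(pi/9)         0                          
  chi_4 (2d, j=2)            2             2*cos(4*pi/9)        -2*cos(pi/9)         -1                   2*cos(2*pi/9)        0                          
  chi_5 (2d, j=3)            2             -1                   -1                   2                    -1                   0                          
  chi_6 (2d, j=4)            2             -2*cos(pi/9)         2*cos(2*pi/9)        -1                   2*cos(4*pi/9)        0                          

Spot check: chi_6 (2d, j=4) on {r^1, r^8} = -2*cos(pi/9).

Argument: D_9 has order 2*9 = 18 with 6 conjugacy classes, hence 6 irreducibles. Sum of squared dims 1 + 1 + 4 + 4 + 4 + 4 = 18 = |G|. Linear characters come from the abelianisation; the 2-dimensional irreps have character r^k -> 2*cos(2*pi*j*k/9), reflections -> 0.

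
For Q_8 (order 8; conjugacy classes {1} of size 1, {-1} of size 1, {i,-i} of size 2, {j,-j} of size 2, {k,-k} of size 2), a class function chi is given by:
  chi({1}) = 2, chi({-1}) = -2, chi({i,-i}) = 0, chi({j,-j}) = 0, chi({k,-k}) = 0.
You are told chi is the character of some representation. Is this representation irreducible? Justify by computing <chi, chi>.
Irreducible: <chi, chi> = 1.

Derivation: <chi, chi> = (1/|G|) sum_C |C| * |chi(C)|^2 = (1/8)[1*|2|^2 + 1*|-2|^2 + 2*|0|^2 + 2*|0|^2 + 2*|0|^2]
  = (1/8)[(4) + (4) + (0) + (0) + (0)] = 8/8 = 1.
A character is irreducible iff <chi, chi> = 1, so this representation is irreducible.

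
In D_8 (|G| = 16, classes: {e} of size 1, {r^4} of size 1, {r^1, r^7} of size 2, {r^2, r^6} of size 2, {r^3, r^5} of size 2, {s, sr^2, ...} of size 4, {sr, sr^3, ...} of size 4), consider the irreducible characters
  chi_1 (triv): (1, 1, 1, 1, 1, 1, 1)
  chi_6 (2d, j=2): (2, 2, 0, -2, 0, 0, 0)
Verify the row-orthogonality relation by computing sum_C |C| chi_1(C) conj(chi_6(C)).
Sum = 0; so <chi_1, chi_6> = 0 (distinct irreducibles are orthogonal).

Working: Compute term by term over conjugacy classes (|C| * chi_1(C) * conj(chi_6(C))):
  1*(1)*conj(2) + 1*(1)*conj(2) + 2*(1)*conj(0) + 2*(1)*conj(-2) + 2*(1)*conj(0) + 4*(1)*conj(0) + 4*(1)*conj(0)
  = (2) + (2) + (0) + (-4) + (0) + (0) + (0)
  = 0.
Dividing by |G| = 16 gives 0/16 = 0, matching the row-orthogonality relation <chi_1, chi_6> = [chi_1 = chi_6].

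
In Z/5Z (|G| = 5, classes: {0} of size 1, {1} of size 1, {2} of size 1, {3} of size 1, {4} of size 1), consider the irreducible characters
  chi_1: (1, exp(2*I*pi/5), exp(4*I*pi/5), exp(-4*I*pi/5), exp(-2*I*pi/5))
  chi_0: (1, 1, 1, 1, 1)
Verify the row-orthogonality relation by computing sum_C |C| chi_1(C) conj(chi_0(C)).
Sum = 0; so <chi_1, chi_0> = 0 (distinct irreducibles are orthogonal).

Details: Compute term by term over conjugacy classes (|C| * chi_1(C) * conj(chi_0(C))):
  1*(1)*conj(1) + 1*(exp(2*I*pi/5))*conj(1) + 1*(exp(4*I*pi/5))*conj(1) + 1*(exp(-4*I*pi/5))*conj(1) + 1*(exp(-2*I*pi/5))*conj(1)
  = (1) + (exp(2*I*pi/5)) + (exp(4*I*pi/5)) + (exp(-4*I*pi/5)) + (exp(-2*I*pi/5))
  = 0.
(Exp terms are combined using exp(i*s)*conj(exp(i*t)) = exp(i*(s-t)), and sums of them are collapsed using the identity that for every m > 1 the m distinct m-th roots of unity sum to 0, e.g. 1 + exp(2*I*pi/3) + exp(-2*I*pi/3) = 0.)
Dividing by |G| = 5 gives 0/5 = 0, matching the row-orthogonality relation <chi_1, chi_0> = [chi_1 = chi_0].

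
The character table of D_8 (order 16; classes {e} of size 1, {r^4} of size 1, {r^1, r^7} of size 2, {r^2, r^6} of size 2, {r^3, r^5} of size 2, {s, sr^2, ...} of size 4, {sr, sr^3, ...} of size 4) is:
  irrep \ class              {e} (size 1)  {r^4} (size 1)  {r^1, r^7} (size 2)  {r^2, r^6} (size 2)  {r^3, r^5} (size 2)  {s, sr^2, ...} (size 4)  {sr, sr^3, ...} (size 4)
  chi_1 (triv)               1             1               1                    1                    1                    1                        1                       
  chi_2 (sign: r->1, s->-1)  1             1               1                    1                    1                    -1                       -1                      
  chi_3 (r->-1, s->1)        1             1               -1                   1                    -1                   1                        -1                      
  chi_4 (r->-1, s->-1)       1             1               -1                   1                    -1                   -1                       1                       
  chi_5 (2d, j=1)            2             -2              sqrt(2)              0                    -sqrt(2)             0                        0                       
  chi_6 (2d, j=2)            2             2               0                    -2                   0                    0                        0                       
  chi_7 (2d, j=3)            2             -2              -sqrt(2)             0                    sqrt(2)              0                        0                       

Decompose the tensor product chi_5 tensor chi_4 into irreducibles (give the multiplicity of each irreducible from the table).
chi_5 tensor chi_4 = chi_7 (all other irreducibles have multiplicity 0).

Justification: The character of a tensor product is the pointwise product (chi_5 * chi_4)(C) = chi_5(C) * chi_4(C):
  {e}: (2)*(1), {r^4}: (-2)*(1), {r^1, r^7}: (sqrt(2))*(-1), {r^2, r^6}: (0)*(1), {r^3, r^5}: (-sqrt(2))*(-1), {s, sr^2, ...}: (0)*(-1), {sr, sr^3, ...}: (0)*(1)
so (chi_5 * chi_4) takes values
  {e} -> 2, {r^4} -> -2, {r^1, r^7} -> -sqrt(2), {r^2, r^6} -> 0, {r^3, r^5} -> sqrt(2), {s, sr^2, ...} -> 0, {sr, sr^3, ...} -> 0.
Now take the inner product of this character with each irreducible chi from the table, <chi_5*chi_4, chi> = (1/16) sum_C |C| (chi_5*chi_4)(C) conj(chi(C)):
  <chi_5*chi_4, chi_1> = (1/16)[1*(2)*conj(1) + 1*(-2)*conj(1) + 2*(-sqrt(2))*conj(1) + 2*(0)*conj(1) + 2*(sqrt(2))*conj(1) + 4*(0)*conj(1) + 4*(0)*conj(1)]
      = (1/16)[(2) + (-2) + (-2*sqrt(2)) + (0) + (2*sqrt(2)) + (0) + (0)] = 0/16 = 0
  <chi_5*chi_4, chi_2> = (1/16)[1*(2)*conj(1) + 1*(-2)*conj(1) + 2*(-sqrt(2))*conj(1) + 2*(0)*conj(1) + 2*(sqrt(2))*conj(1) + 4*(0)*conj(-1) + 4*(0)*conj(-1)]
      = (1/16)[(2) + (-2) + (-2*sqrt(2)) + (0) + (2*sqrt(2)) + (0) + (0)] = 0/16 = 0
  <chi_5*chi_4, chi_3> = (1/16)[1*(2)*conj(1) + 1*(-2)*conj(1) + 2*(-sqrt(2))*conj(-1) + 2*(0)*conj(1) + 2*(sqrt(2))*conj(-1) + 4*(0)*conj(1) + 4*(0)*conj(-1)]
      = (1/16)[(2) + (-2) + (2*sqrt(2)) + (0) + (-2*sqrt(2)) + (0) + (0)] = 0/16 = 0
  <chi_5*chi_4, chi_4> = (1/16)[1*(2)*conj(1) + 1*(-2)*conj(1) + 2*(-sqrt(2))*conj(-1) + 2*(0)*conj(1) + 2*(sqrt(2))*conj(-1) + 4*(0)*conj(-1) + 4*(0)*conj(1)]
      = (1/16)[(2) + (-2) + (2*sqrt(2)) + (0) + (-2*sqrt(2)) + (0) + (0)] = 0/16 = 0
  <chi_5*chi_4, chi_5> = (1/16)[1*(2)*conj(2) + 1*(-2)*conj(-2) + 2*(-sqrt(2))*conj(sqrt(2)) + 2*(0)*conj(0) + 2*(sqrt(2))*conj(-sqrt(2)) + 4*(0)*conj(0) + 4*(0)*conj(0)]
      = (1/16)[(4) + (4) + (-4) + (0) + (-4) + (0) + (0)] = 0/16 = 0
  <chi_5*chi_4, chi_6> = (1/16)[1*(2)*conj(2) + 1*(-2)*conj(2) + 2*(-sqrt(2))*conj(0) + 2*(0)*conj(-2) + 2*(sqrt(2))*conj(0) + 4*(0)*conj(0) + 4*(0)*conj(0)]
      = (1/16)[(4) + (-4) + (0) + (0) + (0) + (0) + (0)] = 0/16 = 0
  <chi_5*chi_4, chi_7> = (1/16)[1*(2)*conj(2) + 1*(-2)*conj(-2) + 2*(-sqrt(2))*conj(-sqrt(2)) + 2*(0)*conj(0) + 2*(sqrt(2))*conj(sqrt(2)) + 4*(0)*conj(0) + 4*(0)*conj(0)]
      = (1/16)[(4) + (4) + (4) + (0) + (4) + (0) + (0)] = 16/16 = 1
Hence the multiplicities are chi_7: 1. Dimension check: dim(chi_5)*dim(chi_4) = 2*1 = 2 and sum (mult * dim) = 1*2 = 2.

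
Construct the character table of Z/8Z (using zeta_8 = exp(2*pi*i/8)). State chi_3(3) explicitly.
Character table of Z/8Z (irreps indexed chi_0,...,chi_7 with chi_k(m) = zeta_8^(k*m), zeta_8 = exp(2*pi*i/8)):
  irrep \ class  {0} (size 1)  {1} (size 1)    {2} (size 1)  {3} (size 1)    {4} (size 1)  {5} (size 1)    {6} (size 1)  {7} (size 1)  
  chi_0          1             1               1             1               1             1               1             1             
  chi_1          1             exp(I*pi/4)     I             exp(3*I*pi/4)   -1            exp(-3*I*pi/4)  -I            exp(-I*pi/4)  
  chi_2          1             I               -1            -I              1             I               -1            -I            
  chi_3          1             exp(3*I*pi/4)   -I            exp(I*pi/4)     -1            exp(-I*pi/4)    I             exp(-3*I*pi/4)
  chi_4          1             -1              1             -1              1             -1              1             -1            
  chi_5          1             exp(-3*I*pi/4)  I             exp(-I*pi/4)    -1            exp(I*pi/4)     -I            exp(3*I*pi/4) 
  chi_6          1             -I              -1            I               1             -I              -1            I             
  chi_7          1             exp(-I*pi/4)    -I            exp(-3*I*pi/4)  -1            exp(3*I*pi/4)   I             exp(I*pi/4)   

Spot check: chi_3(3) = zeta_8^(3*3) = zeta_8^9 = exp(I*pi/4).

Working: Z/8Z is abelian, so all 8 irreducible complex representations are 1-dimensional. They are given by chi_k(m) = zeta_8^(k*m) for k = 0,...,7. Row orthogonality: sum_m chi_k(m) conj(chi_l(m)) = 8 * [k = l].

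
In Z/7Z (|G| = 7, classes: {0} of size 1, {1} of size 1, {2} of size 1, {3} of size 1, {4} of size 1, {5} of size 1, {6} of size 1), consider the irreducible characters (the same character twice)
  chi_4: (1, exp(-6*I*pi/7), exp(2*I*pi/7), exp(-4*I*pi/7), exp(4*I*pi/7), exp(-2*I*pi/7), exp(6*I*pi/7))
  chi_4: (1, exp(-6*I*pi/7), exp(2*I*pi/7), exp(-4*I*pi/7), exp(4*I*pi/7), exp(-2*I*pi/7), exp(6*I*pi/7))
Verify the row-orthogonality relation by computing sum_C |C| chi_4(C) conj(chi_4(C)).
Sum = 7 = |G| = 7; so <chi_4, chi_4> = 1 (norm-1 confirms irreducibility).

Argument: Compute term by term over conjugacy classes (|C| * chi_4(C) * conj(chi_4(C))):
  1*(1)*conj(1) + 1*(exp(-6*I*pi/7))*conj(exp(-6*I*pi/7)) + 1*(exp(2*I*pi/7))*conj(exp(2*I*pi/7)) + 1*(exp(-4*I*pi/7))*conj(exp(-4*I*pi/7)) + 1*(exp(4*I*pi/7))*conj(exp(4*I*pi/7)) + 1*(exp(-2*I*pi/7))*conj(exp(-2*I*pi/7)) + 1*(exp(6*I*pi/7))*conj(exp(6*I*pi/7))
  = (1) + (1) + (1) + (1) + (1) + (1) + (1)
  = 7.
(Exp terms are combined using exp(i*s)*conj(exp(i*t)) = exp(i*(s-t)), and sums of them are collapsed using the identity that for every m > 1 the m distinct m-th roots of unity sum to 0, e.g. 1 + exp(2*I*pi/3) + exp(-2*I*pi/3) = 0.)
Dividing by |G| = 7 gives 7/7 = 1, matching the row-orthogonality relation <chi_4, chi_4> = [chi_4 = chi_4].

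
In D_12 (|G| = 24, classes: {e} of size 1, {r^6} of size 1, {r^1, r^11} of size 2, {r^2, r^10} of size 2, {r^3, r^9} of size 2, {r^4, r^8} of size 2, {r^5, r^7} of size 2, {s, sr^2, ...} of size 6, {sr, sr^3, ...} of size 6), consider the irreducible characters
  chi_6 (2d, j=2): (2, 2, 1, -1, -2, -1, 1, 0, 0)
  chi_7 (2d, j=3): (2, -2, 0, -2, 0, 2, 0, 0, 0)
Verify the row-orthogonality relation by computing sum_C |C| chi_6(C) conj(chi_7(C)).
Sum = 0; so <chi_6, chi_7> = 0 (distinct irreducibles are orthogonal).

Details: Compute term by term over conjugacy classes (|C| * chi_6(C) * conj(chi_7(C))):
  1*(2)*conj(2) + 1*(2)*conj(-2) + 2*(1)*conj(0) + 2*(-1)*conj(-2) + 2*(-2)*conj(0) + 2*(-1)*conj(2) + 2*(1)*conj(0) + 6*(0)*conj(0) + 6*(0)*conj(0)
  = (4) + (-4) + (0) + (4) + (0) + (-4) + (0) + (0) + (0)
  = 0.
Dividing by |G| = 24 gives 0/24 = 0, matching the row-orthogonality relation <chi_6, chi_7> = [chi_6 = chi_7].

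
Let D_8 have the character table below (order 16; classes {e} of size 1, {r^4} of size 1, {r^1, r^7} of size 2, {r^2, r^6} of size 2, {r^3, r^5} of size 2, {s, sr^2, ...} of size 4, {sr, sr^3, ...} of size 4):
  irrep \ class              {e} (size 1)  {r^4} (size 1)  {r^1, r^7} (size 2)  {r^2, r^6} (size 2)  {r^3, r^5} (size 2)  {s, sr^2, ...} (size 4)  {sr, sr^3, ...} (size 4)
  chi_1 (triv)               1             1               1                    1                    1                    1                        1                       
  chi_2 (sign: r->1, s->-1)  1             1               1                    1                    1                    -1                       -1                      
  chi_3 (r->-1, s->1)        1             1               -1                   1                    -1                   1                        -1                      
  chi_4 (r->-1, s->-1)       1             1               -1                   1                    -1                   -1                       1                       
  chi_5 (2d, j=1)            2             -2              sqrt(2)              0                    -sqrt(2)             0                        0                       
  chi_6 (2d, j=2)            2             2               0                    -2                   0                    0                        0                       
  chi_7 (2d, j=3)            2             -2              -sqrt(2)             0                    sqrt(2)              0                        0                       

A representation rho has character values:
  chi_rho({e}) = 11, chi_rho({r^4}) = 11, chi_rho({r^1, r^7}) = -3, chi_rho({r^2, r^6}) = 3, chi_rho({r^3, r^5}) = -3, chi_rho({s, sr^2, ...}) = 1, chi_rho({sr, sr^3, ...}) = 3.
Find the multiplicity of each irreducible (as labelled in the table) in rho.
Multiplicities: chi_1: 2, chi_2: 0, chi_3: 2, chi_4: 3, chi_5: 0, chi_6: 2, chi_7: 0.

Derivation: Use <chi_rho, chi> = (1/|G|) sum_C |C| * chi_rho(C) * conj(chi(C)) with |G| = 16 for each irreducible chi in the table:
  <chi_rho, chi_1> = (1/16)[1*(11)*conj(1) + 1*(11)*conj(1) + 2*(-3)*conj(1) + 2*(3)*conj(1) + 2*(-3)*conj(1) + 4*(1)*conj(1) + 4*(3)*conj(1)]
      = (1/16)[(11) + (11) + (-6) + (6) + (-6) + (4) + (12)] = 32/16 = 2
  <chi_rho, chi_2> = (1/16)[1*(11)*conj(1) + 1*(11)*conj(1) + 2*(-3)*conj(1) + 2*(3)*conj(1) + 2*(-3)*conj(1) + 4*(1)*conj(-1) + 4*(3)*conj(-1)]
      = (1/16)[(11) + (11) + (-6) + (6) + (-6) + (-4) + (-12)] = 0/16 = 0
  <chi_rho, chi_3> = (1/16)[1*(11)*conj(1) + 1*(11)*conj(1) + 2*(-3)*conj(-1) + 2*(3)*conj(1) + 2*(-3)*conj(-1) + 4*(1)*conj(1) + 4*(3)*conj(-1)]
      = (1/16)[(11) + (11) + (6) + (6) + (6) + (4) + (-12)] = 32/16 = 2
  <chi_rho, chi_4> = (1/16)[1*(11)*conj(1) + 1*(11)*conj(1) + 2*(-3)*conj(-1) + 2*(3)*conj(1) + 2*(-3)*conj(-1) + 4*(1)*conj(-1) + 4*(3)*conj(1)]
      = (1/16)[(11) + (11) + (6) + (6) + (6) + (-4) + (12)] = 48/16 = 3
  <chi_rho, chi_5> = (1/16)[1*(11)*conj(2) + 1*(11)*conj(-2) + 2*(-3)*conj(sqrt(2)) + 2*(3)*conj(0) + 2*(-3)*conj(-sqrt(2)) + 4*(1)*conj(0) + 4*(3)*conj(0)]
      = (1/16)[(22) + (-22) + (-6*sqrt(2)) + (0) + (6*sqrt(2)) + (0) + (0)] = 0/16 = 0
  <chi_rho, chi_6> = (1/16)[1*(11)*conj(2) + 1*(11)*conj(2) + 2*(-3)*conj(0) + 2*(3)*conj(-2) + 2*(-3)*conj(0) + 4*(1)*conj(0) + 4*(3)*conj(0)]
      = (1/16)[(22) + (22) + (0) + (-12) + (0) + (0) + (0)] = 32/16 = 2
  <chi_rho, chi_7> = (1/16)[1*(11)*conj(2) + 1*(11)*conj(-2) + 2*(-3)*conj(-sqrt(2)) + 2*(3)*conj(0) + 2*(-3)*conj(sqrt(2)) + 4*(1)*conj(0) + 4*(3)*conj(0)]
      = (1/16)[(22) + (-22) + (6*sqrt(2)) + (0) + (-6*sqrt(2)) + (0) + (0)] = 0/16 = 0
Dimension check: dim(rho) = sum (mult * dim) = 2*1 + 0*1 + 2*1 + 3*1 + 0*2 + 2*2 + 0*2 = 11 = chi_rho(e) = 11.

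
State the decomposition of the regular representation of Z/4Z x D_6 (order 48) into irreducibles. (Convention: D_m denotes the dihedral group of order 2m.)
Each irreducible V_i of dimension d_i appears with multiplicity d_i, i.e. rho_reg = (direct sum over all irreducibles V_i) d_i V_i. The irreducible dimensions for Z/4Z x D_6 are 1, 1, 1, 1, 1, 1, 1, 1, 1, 1, 1, 1, 1, 1, 1, 1, 2, 2, 2, 2, 2, 2, 2, 2: 16 irreducibles of dimension 1, each with multiplicity 1; 8 irreducibles of dimension 2, each with multiplicity 2. Total dimension 16*1*1 + 8*2*2 = 48 = |G|.

Details: General theorem: in the regular representation of a finite group G, each irreducible appears with multiplicity equal to its dimension. Check: dim(rho_reg) = sum d_i^2 = 1 + 1 + 1 + 1 + 1 + 1 + 1 + 1 + 1 + 1 + 1 + 1 + 1 + 1 + 1 + 1 + 4 + 4 + 4 + 4 + 4 + 4 + 4 + 4 = 48 = |G|.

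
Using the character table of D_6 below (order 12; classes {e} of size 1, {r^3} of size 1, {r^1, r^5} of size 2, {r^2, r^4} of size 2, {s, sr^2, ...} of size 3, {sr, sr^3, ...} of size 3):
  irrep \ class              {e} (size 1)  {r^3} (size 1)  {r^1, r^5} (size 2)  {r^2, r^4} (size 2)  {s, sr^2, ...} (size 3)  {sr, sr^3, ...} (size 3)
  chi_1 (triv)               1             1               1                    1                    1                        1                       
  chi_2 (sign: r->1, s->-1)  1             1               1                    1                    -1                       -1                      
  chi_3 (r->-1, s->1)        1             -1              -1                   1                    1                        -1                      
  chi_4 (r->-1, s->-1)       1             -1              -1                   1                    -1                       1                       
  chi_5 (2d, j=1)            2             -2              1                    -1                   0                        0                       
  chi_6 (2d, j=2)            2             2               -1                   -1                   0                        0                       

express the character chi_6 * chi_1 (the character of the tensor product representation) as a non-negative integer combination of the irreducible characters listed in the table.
chi_6 tensor chi_1 = chi_6 (all other irreducibles have multiplicity 0).

Proof sketch: The character of a tensor product is the pointwise product (chi_6 * chi_1)(C) = chi_6(C) * chi_1(C):
  {e}: (2)*(1), {r^3}: (2)*(1), {r^1, r^5}: (-1)*(1), {r^2, r^4}: (-1)*(1), {s, sr^2, ...}: (0)*(1), {sr, sr^3, ...}: (0)*(1)
so (chi_6 * chi_1) takes values
  {e} -> 2, {r^3} -> 2, {r^1, r^5} -> -1, {r^2, r^4} -> -1, {s, sr^2, ...} -> 0, {sr, sr^3, ...} -> 0.
Now take the inner product of this character with each irreducible chi from the table, <chi_6*chi_1, chi> = (1/12) sum_C |C| (chi_6*chi_1)(C) conj(chi(C)):
  <chi_6*chi_1, chi_1> = (1/12)[1*(2)*conj(1) + 1*(2)*conj(1) + 2*(-1)*conj(1) + 2*(-1)*conj(1) + 3*(0)*conj(1) + 3*(0)*conj(1)]
      = (1/12)[(2) + (2) + (-2) + (-2) + (0) + (0)] = 0/12 = 0
  <chi_6*chi_1, chi_2> = (1/12)[1*(2)*conj(1) + 1*(2)*conj(1) + 2*(-1)*conj(1) + 2*(-1)*conj(1) + 3*(0)*conj(-1) + 3*(0)*conj(-1)]
      = (1/12)[(2) + (2) + (-2) + (-2) + (0) + (0)] = 0/12 = 0
  <chi_6*chi_1, chi_3> = (1/12)[1*(2)*conj(1) + 1*(2)*conj(-1) + 2*(-1)*conj(-1) + 2*(-1)*conj(1) + 3*(0)*conj(1) + 3*(0)*conj(-1)]
      = (1/12)[(2) + (-2) + (2) + (-2) + (0) + (0)] = 0/12 = 0
  <chi_6*chi_1, chi_4> = (1/12)[1*(2)*conj(1) + 1*(2)*conj(-1) + 2*(-1)*conj(-1) + 2*(-1)*conj(1) + 3*(0)*conj(-1) + 3*(0)*conj(1)]
      = (1/12)[(2) + (-2) + (2) + (-2) + (0) + (0)] = 0/12 = 0
  <chi_6*chi_1, chi_5> = (1/12)[1*(2)*conj(2) + 1*(2)*conj(-2) + 2*(-1)*conj(1) + 2*(-1)*conj(-1) + 3*(0)*conj(0) + 3*(0)*conj(0)]
      = (1/12)[(4) + (-4) + (-2) + (2) + (0) + (0)] = 0/12 = 0
  <chi_6*chi_1, chi_6> = (1/12)[1*(2)*conj(2) + 1*(2)*conj(2) + 2*(-1)*conj(-1) + 2*(-1)*conj(-1) + 3*(0)*conj(0) + 3*(0)*conj(0)]
      = (1/12)[(4) + (4) + (2) + (2) + (0) + (0)] = 12/12 = 1
Hence the multiplicities are chi_6: 1. Dimension check: dim(chi_6)*dim(chi_1) = 2*1 = 2 and sum (mult * dim) = 1*2 = 2.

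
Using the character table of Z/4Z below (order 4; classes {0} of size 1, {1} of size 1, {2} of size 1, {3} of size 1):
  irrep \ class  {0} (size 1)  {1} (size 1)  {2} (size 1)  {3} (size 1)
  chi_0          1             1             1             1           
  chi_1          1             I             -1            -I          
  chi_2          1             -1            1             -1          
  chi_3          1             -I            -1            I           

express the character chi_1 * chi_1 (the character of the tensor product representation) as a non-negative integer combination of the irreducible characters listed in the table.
chi_1 tensor chi_1 = chi_2 (all other irreducibles have multiplicity 0).

Proof sketch: The character of a tensor product is the pointwise product (chi_1 * chi_1)(C) = chi_1(C) * chi_1(C):
  {0}: (1)*(1), {1}: (I)*(I), {2}: (-1)*(-1), {3}: (-I)*(-I)
so (chi_1 * chi_1) takes values
  {0} -> 1, {1} -> -1, {2} -> 1, {3} -> -1.
Now take the inner product of this character with each irreducible chi from the table, <chi_1*chi_1, chi> = (1/4) sum_C |C| (chi_1*chi_1)(C) conj(chi(C)):
  <chi_1*chi_1, chi_0> = (1/4)[1*(1)*conj(1) + 1*(-1)*conj(1) + 1*(1)*conj(1) + 1*(-1)*conj(1)]
      = (1/4)[(1) + (-1) + (1) + (-1)] = 0/4 = 0
  <chi_1*chi_1, chi_1> = (1/4)[1*(1)*conj(1) + 1*(-1)*conj(I) + 1*(1)*conj(-1) + 1*(-1)*conj(-I)]
      = (1/4)[(1) + (I) + (-1) + (-I)] = 0/4 = 0
  <chi_1*chi_1, chi_2> = (1/4)[1*(1)*conj(1) + 1*(-1)*conj(-1) + 1*(1)*conj(1) + 1*(-1)*conj(-1)]
      = (1/4)[(1) + (1) + (1) + (1)] = 4/4 = 1
  <chi_1*chi_1, chi_3> = (1/4)[1*(1)*conj(1) + 1*(-1)*conj(-I) + 1*(1)*conj(-1) + 1*(-1)*conj(I)]
      = (1/4)[(1) + (-I) + (-1) + (I)] = 0/4 = 0
(Exp terms are combined using exp(i*s)*conj(exp(i*t)) = exp(i*(s-t)), and sums of them are collapsed using the identity that for every m > 1 the m distinct m-th roots of unity sum to 0, e.g. 1 + exp(2*I*pi/3) + exp(-2*I*pi/3) = 0.)
Hence the multiplicities are chi_2: 1. Dimension check: dim(chi_1)*dim(chi_1) = 1*1 = 1 and sum (mult * dim) = 1*1 = 1.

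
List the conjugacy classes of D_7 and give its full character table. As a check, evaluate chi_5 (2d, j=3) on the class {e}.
Conjugacy classes: {e} of size 1, {r^1, r^6} of size 2, {r^2, r^5} of size 2, {r^3, r^4} of size 2, {s, sr, ..., sr^6} of size 7.
Character table:
  irrep \ class              {e} (size 1)  {r^1, r^6} (size 2)  {r^2, r^5} (size 2)  {r^3, r^4} (size 2)  {s, sr, ..., sr^6} (size 7)
  chi_1 (triv)               1             1                    1                    1                    1                          
  chi_2 (sign: r->1, s->-1)  1             1                    1                    1                    -1                         
  chi_3 (2d, j=1)            2             2*cos(2*pi/7)        -2*cos(3*pi/7)       -2*cos(pi/7)         0                          
  chi_4 (2d, j=2)            2             -2*cos(3*pi/7)       -2*cos(pi/7)         2*cos(2*pi/7)        0                          
  chi_5 (2d, j=3)            2             -2*cos(pi/7)         2*cos(2*pi/7)        -2*cos(3*pi/7)       0                          

Spot check: chi_5 (2d, j=3) on {e} = 2.

Reasoning: D_7 has order 2*7 = 14 with 5 conjugacy classes, hence 5 irreducibles. Sum of squared dims 1 + 1 + 4 + 4 + 4 = 14 = |G|. Linear characters come from the abelianisation; the 2-dimensional irreps have character r^k -> 2*cos(2*pi*j*k/7), reflections -> 0.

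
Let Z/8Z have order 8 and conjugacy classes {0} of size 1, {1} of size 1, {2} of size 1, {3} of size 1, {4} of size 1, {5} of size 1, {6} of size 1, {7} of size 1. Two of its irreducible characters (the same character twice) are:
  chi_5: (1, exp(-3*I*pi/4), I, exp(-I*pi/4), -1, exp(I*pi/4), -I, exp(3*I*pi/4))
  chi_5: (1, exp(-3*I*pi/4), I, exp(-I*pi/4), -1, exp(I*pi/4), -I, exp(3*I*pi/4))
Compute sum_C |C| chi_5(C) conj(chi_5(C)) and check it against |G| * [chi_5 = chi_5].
Sum = 8 = |G| = 8; so <chi_5, chi_5> = 1 (norm-1 confirms irreducibility).

Argument: Compute term by term over conjugacy classes (|C| * chi_5(C) * conj(chi_5(C))):
  1*(1)*conj(1) + 1*(exp(-3*I*pi/4))*conj(exp(-3*I*pi/4)) + 1*(I)*conj(I) + 1*(exp(-I*pi/4))*conj(exp(-I*pi/4)) + 1*(-1)*conj(-1) + 1*(exp(I*pi/4))*conj(exp(I*pi/4)) + 1*(-I)*conj(-I) + 1*(exp(3*I*pi/4))*conj(exp(3*I*pi/4))
  = (1) + (1) + (1) + (1) + (1) + (1) + (1) + (1)
  = 8.
(Exp terms are combined using exp(i*s)*conj(exp(i*t)) = exp(i*(s-t)), and sums of them are collapsed using the identity that for every m > 1 the m distinct m-th roots of unity sum to 0, e.g. 1 + exp(2*I*pi/3) + exp(-2*I*pi/3) = 0.)
Dividing by |G| = 8 gives 8/8 = 1, matching the row-orthogonality relation <chi_5, chi_5> = [chi_5 = chi_5].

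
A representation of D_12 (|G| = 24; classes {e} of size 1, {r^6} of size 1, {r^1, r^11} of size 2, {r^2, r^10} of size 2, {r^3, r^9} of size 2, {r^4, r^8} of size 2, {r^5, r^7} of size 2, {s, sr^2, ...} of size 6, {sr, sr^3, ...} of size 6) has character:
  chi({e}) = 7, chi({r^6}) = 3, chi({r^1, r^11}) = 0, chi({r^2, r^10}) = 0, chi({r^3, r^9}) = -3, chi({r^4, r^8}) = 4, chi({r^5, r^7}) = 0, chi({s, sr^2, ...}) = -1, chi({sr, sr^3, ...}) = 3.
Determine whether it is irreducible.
Not irreducible (reducible): <chi, chi> = 7 > 1.

Explanation: <chi, chi> = (1/|G|) sum_C |C| * |chi(C)|^2 = (1/24)[1*|7|^2 + 1*|3|^2 + 2*|0|^2 + 2*|0|^2 + 2*|-3|^2 + 2*|4|^2 + 2*|0|^2 + 6*|-1|^2 + 6*|3|^2]
  = (1/24)[(49) + (9) + (0) + (0) + (18) + (32) + (0) + (6) + (54)] = 168/24 = 7.
A character is irreducible iff <chi, chi> = 1, so this representation is reducible.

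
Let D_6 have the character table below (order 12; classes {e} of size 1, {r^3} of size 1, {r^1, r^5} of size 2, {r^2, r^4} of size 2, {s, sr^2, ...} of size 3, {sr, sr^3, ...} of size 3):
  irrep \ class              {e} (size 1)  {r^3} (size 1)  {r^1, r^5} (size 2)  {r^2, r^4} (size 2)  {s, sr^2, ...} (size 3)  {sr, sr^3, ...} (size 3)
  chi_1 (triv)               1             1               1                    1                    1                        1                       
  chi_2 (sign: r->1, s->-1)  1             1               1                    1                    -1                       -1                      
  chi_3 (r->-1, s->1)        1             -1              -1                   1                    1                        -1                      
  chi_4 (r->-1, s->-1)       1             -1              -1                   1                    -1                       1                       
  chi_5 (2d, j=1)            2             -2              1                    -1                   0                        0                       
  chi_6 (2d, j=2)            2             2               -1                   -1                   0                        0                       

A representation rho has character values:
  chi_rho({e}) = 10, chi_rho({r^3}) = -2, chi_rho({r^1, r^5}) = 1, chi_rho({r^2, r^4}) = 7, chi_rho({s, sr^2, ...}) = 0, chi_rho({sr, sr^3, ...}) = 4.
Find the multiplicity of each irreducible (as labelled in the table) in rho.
Multiplicities: chi_1: 3, chi_2: 1, chi_3: 1, chi_4: 3, chi_5: 1, chi_6: 0.

Argument: Use <chi_rho, chi> = (1/|G|) sum_C |C| * chi_rho(C) * conj(chi(C)) with |G| = 12 for each irreducible chi in the table:
  <chi_rho, chi_1> = (1/12)[1*(10)*conj(1) + 1*(-2)*conj(1) + 2*(1)*conj(1) + 2*(7)*conj(1) + 3*(0)*conj(1) + 3*(4)*conj(1)]
      = (1/12)[(10) + (-2) + (2) + (14) + (0) + (12)] = 36/12 = 3
  <chi_rho, chi_2> = (1/12)[1*(10)*conj(1) + 1*(-2)*conj(1) + 2*(1)*conj(1) + 2*(7)*conj(1) + 3*(0)*conj(-1) + 3*(4)*conj(-1)]
      = (1/12)[(10) + (-2) + (2) + (14) + (0) + (-12)] = 12/12 = 1
  <chi_rho, chi_3> = (1/12)[1*(10)*conj(1) + 1*(-2)*conj(-1) + 2*(1)*conj(-1) + 2*(7)*conj(1) + 3*(0)*conj(1) + 3*(4)*conj(-1)]
      = (1/12)[(10) + (2) + (-2) + (14) + (0) + (-12)] = 12/12 = 1
  <chi_rho, chi_4> = (1/12)[1*(10)*conj(1) + 1*(-2)*conj(-1) + 2*(1)*conj(-1) + 2*(7)*conj(1) + 3*(0)*conj(-1) + 3*(4)*conj(1)]
      = (1/12)[(10) + (2) + (-2) + (14) + (0) + (12)] = 36/12 = 3
  <chi_rho, chi_5> = (1/12)[1*(10)*conj(2) + 1*(-2)*conj(-2) + 2*(1)*conj(1) + 2*(7)*conj(-1) + 3*(0)*conj(0) + 3*(4)*conj(0)]
      = (1/12)[(20) + (4) + (2) + (-14) + (0) + (0)] = 12/12 = 1
  <chi_rho, chi_6> = (1/12)[1*(10)*conj(2) + 1*(-2)*conj(2) + 2*(1)*conj(-1) + 2*(7)*conj(-1) + 3*(0)*conj(0) + 3*(4)*conj(0)]
      = (1/12)[(20) + (-4) + (-2) + (-14) + (0) + (0)] = 0/12 = 0
Dimension check: dim(rho) = sum (mult * dim) = 3*1 + 1*1 + 1*1 + 3*1 + 1*2 + 0*2 = 10 = chi_rho(e) = 10.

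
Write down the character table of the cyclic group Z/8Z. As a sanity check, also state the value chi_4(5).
Character table of Z/8Z (irreps indexed chi_0,...,chi_7 with chi_k(m) = zeta_8^(k*m), zeta_8 = exp(2*pi*i/8)):
  irrep \ class  {0} (size 1)  {1} (size 1)    {2} (size 1)  {3} (size 1)    {4} (size 1)  {5} (size 1)    {6} (size 1)  {7} (size 1)  
  chi_0          1             1               1             1               1             1               1             1             
  chi_1          1             exp(I*pi/4)     I             exp(3*I*pi/4)   -1            exp(-3*I*pi/4)  -I            exp(-I*pi/4)  
  chi_2          1             I               -1            -I              1             I               -1            -I            
  chi_3          1             exp(3*I*pi/4)   -I            exp(I*pi/4)     -1            exp(-I*pi/4)    I             exp(-3*I*pi/4)
  chi_4          1             -1              1             -1              1             -1              1             -1            
  chi_5          1             exp(-3*I*pi/4)  I             exp(-I*pi/4)    -1            exp(I*pi/4)     -I            exp(3*I*pi/4) 
  chi_6          1             -I              -1            I               1             -I              -1            I             
  chi_7          1             exp(-I*pi/4)    -I            exp(-3*I*pi/4)  -1            exp(3*I*pi/4)   I             exp(I*pi/4)   

Spot check: chi_4(5) = zeta_8^(4*5) = zeta_8^20 = -1.

Reasoning: Z/8Z is abelian, so all 8 irreducible complex representations are 1-dimensional. They are given by chi_k(m) = zeta_8^(k*m) for k = 0,...,7. Row orthogonality: sum_m chi_k(m) conj(chi_l(m)) = 8 * [k = l].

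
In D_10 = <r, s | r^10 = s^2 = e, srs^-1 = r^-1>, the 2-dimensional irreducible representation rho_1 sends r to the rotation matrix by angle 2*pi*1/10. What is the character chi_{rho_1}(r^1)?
chi_{rho_1}(r^1) = 2*cos(2*pi*1*1/10) = 1/2 + sqrt(5)/2

Proof sketch: rho_1(r^1) is rotation by angle 2*pi*1*1/10, whose trace is 2*cos(2*pi*1*1/10) = 1/2 + sqrt(5)/2.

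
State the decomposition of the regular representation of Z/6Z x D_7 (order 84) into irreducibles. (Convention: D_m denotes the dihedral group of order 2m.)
Each irreducible V_i of dimension d_i appears with multiplicity d_i, i.e. rho_reg = (direct sum over all irreducibles V_i) d_i V_i. The irreducible dimensions for Z/6Z x D_7 are 1, 1, 1, 1, 1, 1, 1, 1, 1, 1, 1, 1, 2, 2, 2, 2, 2, 2, 2, 2, 2, 2, 2, 2, 2, 2, 2, 2, 2, 2: 12 irreducibles of dimension 1, each with multiplicity 1; 18 irreducibles of dimension 2, each with multiplicity 2. Total dimension 12*1*1 + 18*2*2 = 84 = |G|.

Justification: General theorem: in the regular representation of a finite group G, each irreducible appears with multiplicity equal to its dimension. Check: dim(rho_reg) = sum d_i^2 = 1 + 1 + 1 + 1 + 1 + 1 + 1 + 1 + 1 + 1 + 1 + 1 + 4 + 4 + 4 + 4 + 4 + 4 + 4 + 4 + 4 + 4 + 4 + 4 + 4 + 4 + 4 + 4 + 4 + 4 = 84 = |G|.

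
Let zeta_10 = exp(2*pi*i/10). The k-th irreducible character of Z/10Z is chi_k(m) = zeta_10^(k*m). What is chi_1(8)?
chi_1(8) = zeta_10^8 = exp(-2*I*pi/5)

Working: chi_1(8) = zeta_10^(1*8) = zeta_10^8. Since zeta_10^10 = 1, this equals zeta_10^8 = exp(2*pi*i*8/10) = exp(-2*I*pi/5).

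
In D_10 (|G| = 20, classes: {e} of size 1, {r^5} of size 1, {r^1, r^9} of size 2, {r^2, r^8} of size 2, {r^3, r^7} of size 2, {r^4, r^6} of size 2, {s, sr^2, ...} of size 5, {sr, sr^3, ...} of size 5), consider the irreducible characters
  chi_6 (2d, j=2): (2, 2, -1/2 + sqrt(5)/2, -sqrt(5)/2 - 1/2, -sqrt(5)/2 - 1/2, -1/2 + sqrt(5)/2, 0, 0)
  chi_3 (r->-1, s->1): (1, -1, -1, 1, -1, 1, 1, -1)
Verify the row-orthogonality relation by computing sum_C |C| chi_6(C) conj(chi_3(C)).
Sum = 0; so <chi_6, chi_3> = 0 (distinct irreducibles are orthogonal).

Explanation: Compute term by term over conjugacy classes (|C| * chi_6(C) * conj(chi_3(C))):
  1*(2)*conj(1) + 1*(2)*conj(-1) + 2*(-1/2 + sqrt(5)/2)*conj(-1) + 2*(-sqrt(5)/2 - 1/2)*conj(1) + 2*(-sqrt(5)/2 - 1/2)*conj(-1) + 2*(-1/2 + sqrt(5)/2)*conj(1) + 5*(0)*conj(1) + 5*(0)*conj(-1)
  = (2) + (-2) + (1 - sqrt(5)) + (-sqrt(5) - 1) + (1 + sqrt(5)) + (-1 + sqrt(5)) + (0) + (0)
  = 0.
Dividing by |G| = 20 gives 0/20 = 0, matching the row-orthogonality relation <chi_6, chi_3> = [chi_6 = chi_3].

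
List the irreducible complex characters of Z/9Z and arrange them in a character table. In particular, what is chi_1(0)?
Character table of Z/9Z (irreps indexed chi_0,...,chi_8 with chi_k(m) = zeta_9^(k*m), zeta_9 = exp(2*pi*i/9)):
  irrep \ class  {0} (size 1)  {1} (size 1)    {2} (size 1)    {3} (size 1)    {4} (size 1)    {5} (size 1)    {6} (size 1)    {7} (size 1)    {8} (size 1)  
  chi_0          1             1               1               1               1               1               1               1               1             
  chi_1          1             exp(2*I*pi/9)   exp(4*I*pi/9)   exp(2*I*pi/3)   exp(8*I*pi/9)   exp(-8*I*pi/9)  exp(-2*I*pi/3)  exp(-4*I*pi/9)  exp(-2*I*pi/9)
  chi_2          1             exp(4*I*pi/9)   exp(8*I*pi/9)   exp(-2*I*pi/3)  exp(-2*I*pi/9)  exp(2*I*pi/9)   exp(2*I*pi/3)   exp(-8*I*pi/9)  exp(-4*I*pi/9)
  chi_3          1             exp(2*I*pi/3)   exp(-2*I*pi/3)  1               exp(2*I*pi/3)   exp(-2*I*pi/3)  1               exp(2*I*pi/3)   exp(-2*I*pi/3)
  chi_4          1             exp(8*I*pi/9)   exp(-2*I*pi/9)  exp(2*I*pi/3)   exp(-4*I*pi/9)  exp(4*I*pi/9)   exp(-2*I*pi/3)  exp(2*I*pi/9)   exp(-8*I*pi/9)
  chi_5          1             exp(-8*I*pi/9)  exp(2*I*pi/9)   exp(-2*I*pi/3)  exp(4*I*pi/9)   exp(-4*I*pi/9)  exp(2*I*pi/3)   exp(-2*I*pi/9)  exp(8*I*pi/9) 
  chi_6          1             exp(-2*I*pi/3)  exp(2*I*pi/3)   1               exp(-2*I*pi/3)  exp(2*I*pi/3)   1               exp(-2*I*pi/3)  exp(2*I*pi/3) 
  chi_7          1             exp(-4*I*pi/9)  exp(-8*I*pi/9)  exp(2*I*pi/3)   exp(2*I*pi/9)   exp(-2*I*pi/9)  exp(-2*I*pi/3)  exp(8*I*pi/9)   exp(4*I*pi/9) 
  chi_8          1             exp(-2*I*pi/9)  exp(-4*I*pi/9)  exp(-2*I*pi/3)  exp(-8*I*pi/9)  exp(8*I*pi/9)   exp(2*I*pi/3)   exp(4*I*pi/9)   exp(2*I*pi/9) 

Spot check: chi_1(0) = zeta_9^(1*0) = zeta_9^0 = 1.

Why: Z/9Z is abelian, so all 9 irreducible complex representations are 1-dimensional. They are given by chi_k(m) = zeta_9^(k*m) for k = 0,...,8. Row orthogonality: sum_m chi_k(m) conj(chi_l(m)) = 9 * [k = l].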